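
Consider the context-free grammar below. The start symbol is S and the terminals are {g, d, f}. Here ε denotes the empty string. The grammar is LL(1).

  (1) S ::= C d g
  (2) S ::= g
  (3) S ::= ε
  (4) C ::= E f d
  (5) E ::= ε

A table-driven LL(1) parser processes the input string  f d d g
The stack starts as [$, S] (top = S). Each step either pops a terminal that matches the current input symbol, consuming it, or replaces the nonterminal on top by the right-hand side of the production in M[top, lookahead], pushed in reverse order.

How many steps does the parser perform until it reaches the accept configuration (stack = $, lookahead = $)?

step 1: stack=$ S  input=f d d g $  — expand S ::= C d g
step 2: stack=$ g d C  input=f d d g $  — expand C ::= E f d
step 3: stack=$ g d d f E  input=f d d g $  — expand E ::= ε
step 4: stack=$ g d d f  input=f d d g $  — match f
step 5: stack=$ g d d  input=d d g $  — match d
step 6: stack=$ g d  input=d g $  — match d
step 7: stack=$ g  input=g $  — match g
Accept reached after 7 steps.

7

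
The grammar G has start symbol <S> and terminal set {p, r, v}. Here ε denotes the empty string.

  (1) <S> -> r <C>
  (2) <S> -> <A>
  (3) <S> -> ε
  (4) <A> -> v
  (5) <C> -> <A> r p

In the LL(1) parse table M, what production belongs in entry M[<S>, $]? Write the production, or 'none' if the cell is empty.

FIRST(<A>): from <A>->v we get {v}. So FIRST(<A>) = {v}.
FIRST(<S>): from <S>->r <C> we get {r}; from <S>-><A> we get {v}; from <S>->ε we get {ε}. So FIRST(<S>) = {ε, r, v}.
FIRST(<C>): from <C>-><A> r p we get {v}. So FIRST(<C>) = {v}.
FOLLOW(<S>) includes $ since <S> is the start symbol.
FOLLOW(<S>): <S> appears on no right-hand side. Thus FOLLOW(<S>) = {$}.
For <S> -> r <C>: FIRST(r <C>) = {r}, so it goes in M[<S>, t] for t ∈ {r}.
For <S> -> <A>: FIRST(<A>) = {v}, so it goes in M[<S>, t] for t ∈ {v}.
For <S> -> ε: FIRST(ε) = {ε}, so it goes in M[<S>, t] for t ∈ {}; since ε ∈ FIRST, also for every t ∈ FOLLOW(<S>) = {$}.

<S> -> ε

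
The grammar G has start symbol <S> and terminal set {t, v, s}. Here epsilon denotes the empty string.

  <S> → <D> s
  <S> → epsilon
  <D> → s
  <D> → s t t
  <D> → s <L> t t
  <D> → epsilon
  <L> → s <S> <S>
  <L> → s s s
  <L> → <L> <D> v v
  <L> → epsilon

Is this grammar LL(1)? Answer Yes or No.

No

FIRST(<S>) = {epsilon, s}
FIRST(<D>) = {epsilon, s}
FIRST(<L>) = {epsilon, s, v}
FOLLOW(<S>) = {$, s, t, v}
FOLLOW(<D>) = {s, v}
FOLLOW(<L>) = {s, t, v}
Cell M[<D>, s] receives both <D> → s and <D> → s t t and <D> → s <L> t t and <D> → epsilon — the grammar is not LL(1).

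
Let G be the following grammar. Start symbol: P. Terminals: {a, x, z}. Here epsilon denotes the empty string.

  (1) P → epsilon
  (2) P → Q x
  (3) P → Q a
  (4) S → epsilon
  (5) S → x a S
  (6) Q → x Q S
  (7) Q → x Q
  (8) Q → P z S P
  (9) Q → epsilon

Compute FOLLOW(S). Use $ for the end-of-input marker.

FIRST(S): from S→epsilon we get {epsilon}; from S→x a S we get {x}. So FIRST(S) = {epsilon, x}.
FIRST(P): from P→epsilon we get {epsilon}; from P→Q x we get {a, x, z}; from P→Q a we get {a, x, z}. So FIRST(P) = {epsilon, a, x, z}.
FIRST(Q): from Q→x Q S we get {x}; from Q→x Q we get {x}; from Q→P z S P we get {a, x, z}; from Q→epsilon we get {epsilon}. So FIRST(Q) = {epsilon, a, x, z}.
FOLLOW(P) includes $ since P is the start symbol.
FOLLOW(Q): in P→Q x, Q is followed by x with FIRST {x}; in P→Q a, Q is followed by a with FIRST {a}; in Q→x Q S, Q is followed by S with FIRST {epsilon, x}; in Q→x Q S, the suffix after Q is nullable (adds nothing new); in Q→x Q, the suffix after Q is empty (adds nothing new). Thus FOLLOW(Q) = {a, x}.
FOLLOW(P): in Q→P z S P (occurrence 1), P is followed by z S P with FIRST {z}; in Q→P z S P (occurrence 2), the suffix after P is empty, so FOLLOW(P) ⊇ FOLLOW(Q) = {a, x}. Thus FOLLOW(P) = {$, a, x, z}.
FOLLOW(S): in S→x a S, the suffix after S is empty (adds nothing new); in Q→x Q S, the suffix after S is empty, so FOLLOW(S) ⊇ FOLLOW(Q) = {a, x}; in Q→P z S P, S is followed by P with FIRST {epsilon, a, x, z}; in Q→P z S P, the suffix after S is nullable, so FOLLOW(S) ⊇ FOLLOW(Q) = {a, x}. Thus FOLLOW(S) = {a, x, z}.

{a, x, z}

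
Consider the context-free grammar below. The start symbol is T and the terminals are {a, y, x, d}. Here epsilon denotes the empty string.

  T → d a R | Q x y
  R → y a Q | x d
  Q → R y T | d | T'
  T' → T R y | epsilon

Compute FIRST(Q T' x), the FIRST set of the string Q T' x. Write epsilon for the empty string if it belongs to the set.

FIRST(R): from R→y a Q we get {y}; from R→x d we get {x}. So FIRST(R) = {x, y}.
FIRST(T): from T→d a R we get {d}; from T→Q x y we get {d, x, y}. So FIRST(T) = {d, x, y}.
FIRST(T'): from T'→T R y we get {d, x, y}; from T'→epsilon we get {epsilon}. So FIRST(T') = {epsilon, d, x, y}.
FIRST(Q): from Q→R y T we get {x, y}; from Q→d we get {d}; from Q→T' we get {epsilon, d, x, y}. So FIRST(Q) = {epsilon, d, x, y}.
FIRST(Q T' x): take FIRST of each symbol in turn, carrying on past any symbol whose FIRST contains epsilon; result {d, x, y}.

{d, x, y}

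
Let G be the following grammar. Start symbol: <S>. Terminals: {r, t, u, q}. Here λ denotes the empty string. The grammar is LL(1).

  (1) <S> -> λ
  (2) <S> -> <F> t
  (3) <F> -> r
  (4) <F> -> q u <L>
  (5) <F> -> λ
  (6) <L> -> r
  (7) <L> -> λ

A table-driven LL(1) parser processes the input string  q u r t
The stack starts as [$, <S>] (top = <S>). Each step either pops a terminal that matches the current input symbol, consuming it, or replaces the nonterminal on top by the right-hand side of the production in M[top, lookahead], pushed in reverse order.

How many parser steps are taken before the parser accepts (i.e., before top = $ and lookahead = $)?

step 1: stack=$ <S>  input=q u r t $  — expand <S> -> <F> t
step 2: stack=$ t <F>  input=q u r t $  — expand <F> -> q u <L>
step 3: stack=$ t <L> u q  input=q u r t $  — match q
step 4: stack=$ t <L> u  input=u r t $  — match u
step 5: stack=$ t <L>  input=r t $  — expand <L> -> r
step 6: stack=$ t r  input=r t $  — match r
step 7: stack=$ t  input=t $  — match t
Accept reached after 7 steps.

7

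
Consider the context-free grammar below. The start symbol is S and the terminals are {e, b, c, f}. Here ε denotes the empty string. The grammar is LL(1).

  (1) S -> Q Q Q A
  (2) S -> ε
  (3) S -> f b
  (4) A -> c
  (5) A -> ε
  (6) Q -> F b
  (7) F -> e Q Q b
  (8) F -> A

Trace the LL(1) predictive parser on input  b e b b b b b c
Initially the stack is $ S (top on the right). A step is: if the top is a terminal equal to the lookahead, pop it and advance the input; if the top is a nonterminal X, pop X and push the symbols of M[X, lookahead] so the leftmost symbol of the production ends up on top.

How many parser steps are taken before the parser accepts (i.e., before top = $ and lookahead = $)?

24

step 1: stack=$ S  input=b e b b b b b c $  — expand S -> Q Q Q A
step 2: stack=$ A Q Q Q  input=b e b b b b b c $  — expand Q -> F b
step 3: stack=$ A Q Q b F  input=b e b b b b b c $  — expand F -> A
step 4: stack=$ A Q Q b A  input=b e b b b b b c $  — expand A -> ε
step 5: stack=$ A Q Q b  input=b e b b b b b c $  — match b
step 6: stack=$ A Q Q  input=e b b b b b c $  — expand Q -> F b
step 7: stack=$ A Q b F  input=e b b b b b c $  — expand F -> e Q Q b
step 8: stack=$ A Q b b Q Q e  input=e b b b b b c $  — match e
step 9: stack=$ A Q b b Q Q  input=b b b b b c $  — expand Q -> F b
step 10: stack=$ A Q b b Q b F  input=b b b b b c $  — expand F -> A
step 11: stack=$ A Q b b Q b A  input=b b b b b c $  — expand A -> ε
step 12: stack=$ A Q b b Q b  input=b b b b b c $  — match b
step 13: stack=$ A Q b b Q  input=b b b b c $  — expand Q -> F b
step 14: stack=$ A Q b b b F  input=b b b b c $  — expand F -> A
step 15: stack=$ A Q b b b A  input=b b b b c $  — expand A -> ε
step 16: stack=$ A Q b b b  input=b b b b c $  — match b
step 17: stack=$ A Q b b  input=b b b c $  — match b
step 18: stack=$ A Q b  input=b b c $  — match b
step 19: stack=$ A Q  input=b c $  — expand Q -> F b
step 20: stack=$ A b F  input=b c $  — expand F -> A
step 21: stack=$ A b A  input=b c $  — expand A -> ε
step 22: stack=$ A b  input=b c $  — match b
step 23: stack=$ A  input=c $  — expand A -> c
step 24: stack=$ c  input=c $  — match c
Accept reached after 24 steps.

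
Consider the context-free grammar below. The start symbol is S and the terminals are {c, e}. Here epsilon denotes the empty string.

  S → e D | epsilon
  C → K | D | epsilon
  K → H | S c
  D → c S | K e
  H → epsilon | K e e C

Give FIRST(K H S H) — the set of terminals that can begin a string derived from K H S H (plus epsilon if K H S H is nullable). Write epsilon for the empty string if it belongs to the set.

FIRST(S): from S→e D we get {e}; from S→epsilon we get {epsilon}. So FIRST(S) = {epsilon, e}.
FIRST(C): from C→K we get {epsilon, c, e}; from C→D we get {c, e}; from C→epsilon we get {epsilon}. So FIRST(C) = {epsilon, c, e}.
FIRST(K): from K→H we get {epsilon, c, e}; from K→S c we get {c, e}. So FIRST(K) = {epsilon, c, e}.
FIRST(D): from D→c S we get {c}; from D→K e we get {c, e}. So FIRST(D) = {c, e}.
FIRST(H): from H→epsilon we get {epsilon}; from H→K e e C we get {c, e}. So FIRST(H) = {epsilon, c, e}.
FIRST(K H S H): take FIRST of each symbol in turn, carrying on past any symbol whose FIRST contains epsilon; result {epsilon, c, e}.

{epsilon, c, e}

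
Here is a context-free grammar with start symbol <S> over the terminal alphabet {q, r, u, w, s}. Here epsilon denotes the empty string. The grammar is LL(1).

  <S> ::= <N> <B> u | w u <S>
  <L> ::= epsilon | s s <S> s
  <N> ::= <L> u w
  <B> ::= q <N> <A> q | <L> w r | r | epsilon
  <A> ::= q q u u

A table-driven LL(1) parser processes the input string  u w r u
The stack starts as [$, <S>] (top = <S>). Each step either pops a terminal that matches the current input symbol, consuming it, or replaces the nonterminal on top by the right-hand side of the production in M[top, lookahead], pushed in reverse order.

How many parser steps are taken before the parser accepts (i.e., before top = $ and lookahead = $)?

step 1: stack=$ <S>  input=u w r u $  — expand <S> ::= <N> <B> u
step 2: stack=$ u <B> <N>  input=u w r u $  — expand <N> ::= <L> u w
step 3: stack=$ u <B> w u <L>  input=u w r u $  — expand <L> ::= epsilon
step 4: stack=$ u <B> w u  input=u w r u $  — match u
step 5: stack=$ u <B> w  input=w r u $  — match w
step 6: stack=$ u <B>  input=r u $  — expand <B> ::= r
step 7: stack=$ u r  input=r u $  — match r
step 8: stack=$ u  input=u $  — match u
Accept reached after 8 steps.

8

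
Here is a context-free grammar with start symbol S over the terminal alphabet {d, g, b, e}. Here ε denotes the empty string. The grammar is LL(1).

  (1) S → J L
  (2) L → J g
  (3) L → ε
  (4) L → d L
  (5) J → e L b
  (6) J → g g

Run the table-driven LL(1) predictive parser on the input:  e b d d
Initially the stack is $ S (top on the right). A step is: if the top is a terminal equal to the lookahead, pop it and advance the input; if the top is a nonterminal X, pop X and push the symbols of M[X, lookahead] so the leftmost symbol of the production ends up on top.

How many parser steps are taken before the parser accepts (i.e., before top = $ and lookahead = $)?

10

step 1: stack=$ S  input=e b d d $  — expand S → J L
step 2: stack=$ L J  input=e b d d $  — expand J → e L b
step 3: stack=$ L b L e  input=e b d d $  — match e
step 4: stack=$ L b L  input=b d d $  — expand L → ε
step 5: stack=$ L b  input=b d d $  — match b
step 6: stack=$ L  input=d d $  — expand L → d L
step 7: stack=$ L d  input=d d $  — match d
step 8: stack=$ L  input=d $  — expand L → d L
step 9: stack=$ L d  input=d $  — match d
step 10: stack=$ L  input=$  — expand L → ε
Accept reached after 10 steps.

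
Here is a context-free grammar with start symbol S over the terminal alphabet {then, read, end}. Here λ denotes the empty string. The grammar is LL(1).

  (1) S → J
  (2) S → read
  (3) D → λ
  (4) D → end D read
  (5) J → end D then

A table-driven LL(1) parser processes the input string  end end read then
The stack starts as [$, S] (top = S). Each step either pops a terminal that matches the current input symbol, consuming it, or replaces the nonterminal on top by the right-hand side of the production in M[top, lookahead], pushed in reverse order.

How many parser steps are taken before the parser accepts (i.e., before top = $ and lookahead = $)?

8

step 1: stack=$ S  input=end end read then $  — expand S → J
step 2: stack=$ J  input=end end read then $  — expand J → end D then
step 3: stack=$ then D end  input=end end read then $  — match end
step 4: stack=$ then D  input=end read then $  — expand D → end D read
step 5: stack=$ then read D end  input=end read then $  — match end
step 6: stack=$ then read D  input=read then $  — expand D → λ
step 7: stack=$ then read  input=read then $  — match read
step 8: stack=$ then  input=then $  — match then
Accept reached after 8 steps.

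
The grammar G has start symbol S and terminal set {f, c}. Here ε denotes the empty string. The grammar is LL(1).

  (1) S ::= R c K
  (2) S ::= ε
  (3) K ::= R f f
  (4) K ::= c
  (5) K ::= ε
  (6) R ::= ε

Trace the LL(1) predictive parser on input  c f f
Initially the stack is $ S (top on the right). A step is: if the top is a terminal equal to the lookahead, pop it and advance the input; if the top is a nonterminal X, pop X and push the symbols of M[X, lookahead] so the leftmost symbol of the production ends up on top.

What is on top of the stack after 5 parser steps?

     Stack    Input    Action
  1  $ S      c f f $  expand S ::= R c K
  2  $ K c R  c f f $  expand R ::= ε
  3  $ K c    c f f $  match c
  4  $ K      f f $    expand K ::= R f f
  5  $ f f R  f f $    expand R ::= ε
Stack after step 5: $ f f (top = f).

f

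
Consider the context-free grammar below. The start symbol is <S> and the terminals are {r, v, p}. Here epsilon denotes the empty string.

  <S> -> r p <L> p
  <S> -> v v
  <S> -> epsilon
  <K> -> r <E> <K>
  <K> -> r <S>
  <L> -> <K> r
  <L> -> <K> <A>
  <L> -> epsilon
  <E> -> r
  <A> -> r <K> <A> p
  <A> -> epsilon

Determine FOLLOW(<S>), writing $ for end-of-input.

{$, p, r}

FIRST(<S>) = {epsilon, r, v}
FIRST(<K>) = {r}
FIRST(<E>) = {r}
FIRST(<A>) = {epsilon, r}
FIRST(<L>) = {epsilon, r}  (via <K> r, <K> <A>)
FOLLOW(<S>) includes $ since <S> is the start symbol.
FOLLOW(<L>): in <S>->r p <L> p, <L> is followed by p with FIRST {p}. Thus FOLLOW(<L>) = {p}.
FOLLOW(<K>): in <K>->r <E> <K>, the suffix after <K> is empty (adds nothing new); in <L>-><K> r, <K> is followed by r with FIRST {r}; in <L>-><K> <A>, <K> is followed by <A> with FIRST {epsilon, r}; in <L>-><K> <A>, the suffix after <K> is nullable, so FOLLOW(<K>) ⊇ FOLLOW(<L>) = {p}; in <A>->r <K> <A> p, <K> is followed by <A> p with FIRST {p, r}. Thus FOLLOW(<K>) = {p, r}.
FOLLOW(<S>): in <K>->r <S>, the suffix after <S> is empty, so FOLLOW(<S>) ⊇ FOLLOW(<K>) = {p, r}. Thus FOLLOW(<S>) = {$, p, r}.
FOLLOW(<E>): in <K>->r <E> <K>, <E> is followed by <K> with FIRST {r}. Thus FOLLOW(<E>) = {r}.
FOLLOW(<A>): in <L>-><K> <A>, the suffix after <A> is empty, so FOLLOW(<A>) ⊇ FOLLOW(<L>) = {p}; in <A>->r <K> <A> p, <A> is followed by p with FIRST {p}. Thus FOLLOW(<A>) = {p}.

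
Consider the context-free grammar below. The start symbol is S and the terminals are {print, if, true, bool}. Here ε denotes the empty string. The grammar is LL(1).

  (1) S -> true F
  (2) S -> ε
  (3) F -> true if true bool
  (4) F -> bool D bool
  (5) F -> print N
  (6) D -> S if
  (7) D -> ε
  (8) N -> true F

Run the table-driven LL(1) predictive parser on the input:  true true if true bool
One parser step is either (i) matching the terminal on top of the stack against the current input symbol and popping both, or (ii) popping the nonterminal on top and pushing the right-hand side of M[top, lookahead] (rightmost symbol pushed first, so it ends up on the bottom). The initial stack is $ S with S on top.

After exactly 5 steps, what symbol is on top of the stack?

step 1: stack=$ S  input=true true if true bool $  — expand S -> true F
step 2: stack=$ F true  input=true true if true bool $  — match true
step 3: stack=$ F  input=true if true bool $  — expand F -> true if true bool
step 4: stack=$ bool true if true  input=true if true bool $  — match true
step 5: stack=$ bool true if  input=if true bool $  — match if
Stack after step 5: $ bool true (top = true).

true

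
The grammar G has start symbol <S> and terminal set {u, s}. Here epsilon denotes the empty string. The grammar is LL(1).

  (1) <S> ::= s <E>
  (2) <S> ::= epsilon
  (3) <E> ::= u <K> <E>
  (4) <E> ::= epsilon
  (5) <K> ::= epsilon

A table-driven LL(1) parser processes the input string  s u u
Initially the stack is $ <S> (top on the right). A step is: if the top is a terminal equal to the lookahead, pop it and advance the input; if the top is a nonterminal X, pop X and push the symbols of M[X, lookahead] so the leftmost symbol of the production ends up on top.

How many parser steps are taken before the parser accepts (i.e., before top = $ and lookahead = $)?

step 1: stack=$ <S>  input=s u u $  — expand <S> ::= s <E>
step 2: stack=$ <E> s  input=s u u $  — match s
step 3: stack=$ <E>  input=u u $  — expand <E> ::= u <K> <E>
step 4: stack=$ <E> <K> u  input=u u $  — match u
step 5: stack=$ <E> <K>  input=u $  — expand <K> ::= epsilon
step 6: stack=$ <E>  input=u $  — expand <E> ::= u <K> <E>
step 7: stack=$ <E> <K> u  input=u $  — match u
step 8: stack=$ <E> <K>  input=$  — expand <K> ::= epsilon
step 9: stack=$ <E>  input=$  — expand <E> ::= epsilon
Accept reached after 9 steps.

9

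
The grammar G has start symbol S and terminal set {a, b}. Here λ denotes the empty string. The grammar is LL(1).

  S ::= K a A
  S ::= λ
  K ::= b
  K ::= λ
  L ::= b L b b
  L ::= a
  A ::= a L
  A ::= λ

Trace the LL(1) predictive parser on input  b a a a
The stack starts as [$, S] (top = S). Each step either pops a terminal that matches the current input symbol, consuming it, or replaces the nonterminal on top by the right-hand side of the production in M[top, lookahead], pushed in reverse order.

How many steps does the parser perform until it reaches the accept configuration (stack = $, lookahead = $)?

step 1: stack=$ S  input=b a a a $  — expand S ::= K a A
step 2: stack=$ A a K  input=b a a a $  — expand K ::= b
step 3: stack=$ A a b  input=b a a a $  — match b
step 4: stack=$ A a  input=a a a $  — match a
step 5: stack=$ A  input=a a $  — expand A ::= a L
step 6: stack=$ L a  input=a a $  — match a
step 7: stack=$ L  input=a $  — expand L ::= a
step 8: stack=$ a  input=a $  — match a
Accept reached after 8 steps.

8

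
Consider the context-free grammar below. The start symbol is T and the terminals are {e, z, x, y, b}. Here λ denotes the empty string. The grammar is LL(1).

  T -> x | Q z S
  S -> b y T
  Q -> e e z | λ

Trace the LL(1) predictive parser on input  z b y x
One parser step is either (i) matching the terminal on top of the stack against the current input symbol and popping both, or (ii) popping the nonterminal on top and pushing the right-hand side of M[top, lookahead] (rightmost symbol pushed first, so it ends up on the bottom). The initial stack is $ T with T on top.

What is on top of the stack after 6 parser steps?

T

     Stack    Input      Action
  1  $ T      z b y x $  expand T -> Q z S
  2  $ S z Q  z b y x $  expand Q -> λ
  3  $ S z    z b y x $  match z
  4  $ S      b y x $    expand S -> b y T
  5  $ T y b  b y x $    match b
  6  $ T y    y x $      match y
Stack after step 6: $ T (top = T).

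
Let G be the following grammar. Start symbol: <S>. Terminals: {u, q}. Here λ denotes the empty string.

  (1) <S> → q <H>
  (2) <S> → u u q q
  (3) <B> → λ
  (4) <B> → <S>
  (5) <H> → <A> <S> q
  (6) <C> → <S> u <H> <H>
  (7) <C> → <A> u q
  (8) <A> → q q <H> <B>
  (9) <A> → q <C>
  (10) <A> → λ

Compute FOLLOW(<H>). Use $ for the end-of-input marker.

FIRST(<S>): from <S>→q <H> we get {q}; from <S>→u u q q we get {u}. So FIRST(<S>) = {q, u}.
FIRST(<A>): from <A>→q q <H> <B> we get {q}; from <A>→q <C> we get {q}; from <A>→λ we get {λ}. So FIRST(<A>) = {λ, q}.
FIRST(<B>): from <B>→λ we get {λ}; from <B>→<S> we get {q, u}. So FIRST(<B>) = {λ, q, u}.
FIRST(<H>): from <H>→<A> <S> q we get {q, u}. So FIRST(<H>) = {q, u}.
FIRST(<C>): from <C>→<S> u <H> <H> we get {q, u}; from <C>→<A> u q we get {q, u}. So FIRST(<C>) = {q, u}.
FOLLOW(<S>) includes $ since <S> is the start symbol.
FOLLOW(<A>): in <H>→<A> <S> q, <A> is followed by <S> q with FIRST {q, u}; in <C>→<A> u q, <A> is followed by u q with FIRST {u}. Thus FOLLOW(<A>) = {q, u}.
FOLLOW(<B>): in <A>→q q <H> <B>, the suffix after <B> is empty, so FOLLOW(<B>) ⊇ FOLLOW(<A>) = {q, u}. Thus FOLLOW(<B>) = {q, u}.
FOLLOW(<S>): in <B>→<S>, the suffix after <S> is empty, so FOLLOW(<S>) ⊇ FOLLOW(<B>) = {q, u}; in <H>→<A> <S> q, <S> is followed by q with FIRST {q}; in <C>→<S> u <H> <H>, <S> is followed by u <H> <H> with FIRST {u}. Thus FOLLOW(<S>) = {$, q, u}.
FOLLOW(<C>): in <A>→q <C>, the suffix after <C> is empty, so FOLLOW(<C>) ⊇ FOLLOW(<A>) = {q, u}. Thus FOLLOW(<C>) = {q, u}.
FOLLOW(<H>): in <S>→q <H>, the suffix after <H> is empty, so FOLLOW(<H>) ⊇ FOLLOW(<S>) = {$, q, u}; in <C>→<S> u <H> <H> (occurrence 1), <H> is followed by <H> with FIRST {q, u}; in <C>→<S> u <H> <H> (occurrence 2), the suffix after <H> is empty, so FOLLOW(<H>) ⊇ FOLLOW(<C>) = {q, u}; in <A>→q q <H> <B>, <H> is followed by <B> with FIRST {λ, q, u}; in <A>→q q <H> <B>, the suffix after <H> is nullable, so FOLLOW(<H>) ⊇ FOLLOW(<A>) = {q, u}. Thus FOLLOW(<H>) = {$, q, u}.

{$, q, u}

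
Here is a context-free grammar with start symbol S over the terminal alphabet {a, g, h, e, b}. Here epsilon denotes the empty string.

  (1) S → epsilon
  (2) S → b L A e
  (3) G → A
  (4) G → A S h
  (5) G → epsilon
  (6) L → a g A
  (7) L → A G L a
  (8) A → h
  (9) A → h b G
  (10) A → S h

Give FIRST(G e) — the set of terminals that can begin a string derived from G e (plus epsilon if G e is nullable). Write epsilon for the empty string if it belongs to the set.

FIRST(S) = {epsilon, b}
FIRST(A) = {b, h}  (via S h)
FIRST(G) = {epsilon, b, h}  (via A, A S h)
FIRST(L) = {a, b, h}  (via A G L a)
FIRST(G e): take FIRST of each symbol in turn, carrying on past any symbol whose FIRST contains epsilon; result {b, e, h}.

{b, e, h}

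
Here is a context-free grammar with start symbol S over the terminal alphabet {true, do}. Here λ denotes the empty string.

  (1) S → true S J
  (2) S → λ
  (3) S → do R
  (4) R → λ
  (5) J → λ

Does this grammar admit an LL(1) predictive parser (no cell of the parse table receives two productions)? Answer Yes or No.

Yes

FIRST(S) = {λ, do, true}
FIRST(R) = {λ}
FIRST(J) = {λ}
FOLLOW(S) = {$}
FOLLOW(R) = {$}
FOLLOW(J) = {$}
Each cell of M receives at most one production.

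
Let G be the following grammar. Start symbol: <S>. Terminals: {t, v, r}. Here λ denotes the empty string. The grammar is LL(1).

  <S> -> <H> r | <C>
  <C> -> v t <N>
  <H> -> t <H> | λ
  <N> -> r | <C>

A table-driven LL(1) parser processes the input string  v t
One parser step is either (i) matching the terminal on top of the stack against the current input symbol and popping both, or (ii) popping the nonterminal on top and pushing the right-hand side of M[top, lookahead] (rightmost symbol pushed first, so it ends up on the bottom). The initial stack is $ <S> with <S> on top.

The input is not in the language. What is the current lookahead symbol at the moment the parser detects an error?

$

step 1: stack=$ <S>  input=v t $  — expand <S> -> <C>
step 2: stack=$ <C>  input=v t $  — expand <C> -> v t <N>
step 3: stack=$ <N> t v  input=v t $  — match v
step 4: stack=$ <N> t  input=t $  — match t
step 5: stack=$ <N>  input=$  — error: M[<N>, $] is empty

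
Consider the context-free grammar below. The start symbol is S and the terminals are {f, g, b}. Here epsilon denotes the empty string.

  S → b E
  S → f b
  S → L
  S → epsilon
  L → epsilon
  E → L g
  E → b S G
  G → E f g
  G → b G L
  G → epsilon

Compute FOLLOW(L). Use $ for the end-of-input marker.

{$, b, f, g}

FIRST(L): from L→epsilon we get {epsilon}. So FIRST(L) = {epsilon}.
FIRST(S): from S→b E we get {b}; from S→f b we get {f}; from S→L we get {epsilon}; from S→epsilon we get {epsilon}. So FIRST(S) = {epsilon, b, f}.
FIRST(E): from E→L g we get {g}; from E→b S G we get {b}. So FIRST(E) = {b, g}.
FIRST(G): from G→E f g we get {b, g}; from G→b G L we get {b}; from G→epsilon we get {epsilon}. So FIRST(G) = {epsilon, b, g}.
FOLLOW(S) includes $ since S is the start symbol.
FOLLOW(S): in E→b S G, S is followed by G with FIRST {epsilon, b, g}; in E→b S G, the suffix after S is nullable, so FOLLOW(S) ⊇ FOLLOW(E) = {$, b, f, g}. Thus FOLLOW(S) = {$, b, f, g}.
FOLLOW(E): in S→b E, the suffix after E is empty, so FOLLOW(E) ⊇ FOLLOW(S) = {$, b, f, g}; in G→E f g, E is followed by f g with FIRST {f}. Thus FOLLOW(E) = {$, b, f, g}.
FOLLOW(G): in E→b S G, the suffix after G is empty, so FOLLOW(G) ⊇ FOLLOW(E) = {$, b, f, g}; in G→b G L, G is followed by L with FIRST {epsilon}; in G→b G L, the suffix after G is nullable (adds nothing new). Thus FOLLOW(G) = {$, b, f, g}.
FOLLOW(L): in S→L, the suffix after L is empty, so FOLLOW(L) ⊇ FOLLOW(S) = {$, b, f, g}; in E→L g, L is followed by g with FIRST {g}; in G→b G L, the suffix after L is empty, so FOLLOW(L) ⊇ FOLLOW(G) = {$, b, f, g}. Thus FOLLOW(L) = {$, b, f, g}.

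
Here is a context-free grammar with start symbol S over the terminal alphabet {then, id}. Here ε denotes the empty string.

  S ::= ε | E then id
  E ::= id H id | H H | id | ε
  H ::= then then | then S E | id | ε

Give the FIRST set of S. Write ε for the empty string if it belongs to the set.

{ε, id, then}

FIRST(H) = {ε, id, then}
FIRST(E) = {ε, id, then}  (via H H)
FIRST(S) = {ε, id, then}  (via E then id)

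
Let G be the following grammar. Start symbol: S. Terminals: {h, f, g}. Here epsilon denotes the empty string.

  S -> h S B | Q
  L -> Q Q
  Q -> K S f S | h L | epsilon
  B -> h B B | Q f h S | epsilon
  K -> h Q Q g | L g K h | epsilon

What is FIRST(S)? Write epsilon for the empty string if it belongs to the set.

FIRST(S): from S->h S B we get {h}; from S->Q we get {epsilon, f, g, h}. So FIRST(S) = {epsilon, f, g, h}.
FIRST(L): from L->Q Q we get {epsilon, f, g, h}. So FIRST(L) = {epsilon, f, g, h}.
FIRST(K): from K->h Q Q g we get {h}; from K->L g K h we get {f, g, h}; from K->epsilon we get {epsilon}. So FIRST(K) = {epsilon, f, g, h}.
FIRST(Q): from Q->K S f S we get {f, g, h}; from Q->h L we get {h}; from Q->epsilon we get {epsilon}. So FIRST(Q) = {epsilon, f, g, h}.
FIRST(B): from B->h B B we get {h}; from B->Q f h S we get {f, g, h}; from B->epsilon we get {epsilon}. So FIRST(B) = {epsilon, f, g, h}.

{epsilon, f, g, h}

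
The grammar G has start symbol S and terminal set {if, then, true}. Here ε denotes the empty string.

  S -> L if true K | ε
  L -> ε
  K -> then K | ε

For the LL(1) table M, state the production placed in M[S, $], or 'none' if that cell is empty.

FIRST(L): from L->ε we get {ε}. So FIRST(L) = {ε}.
FIRST(K): from K->then K we get {then}; from K->ε we get {ε}. So FIRST(K) = {ε, then}.
FIRST(S): from S->L if true K we get {if}; from S->ε we get {ε}. So FIRST(S) = {ε, if}.
FOLLOW(S) includes $ since S is the start symbol.
FOLLOW(S): S appears on no right-hand side. Thus FOLLOW(S) = {$}.
For S -> L if true K: FIRST(L if true K) = {if}, so it goes in M[S, t] for t ∈ {if}.
For S -> ε: FIRST(ε) = {ε}, so it goes in M[S, t] for t ∈ {}; since ε ∈ FIRST, also for every t ∈ FOLLOW(S) = {$}.

S -> ε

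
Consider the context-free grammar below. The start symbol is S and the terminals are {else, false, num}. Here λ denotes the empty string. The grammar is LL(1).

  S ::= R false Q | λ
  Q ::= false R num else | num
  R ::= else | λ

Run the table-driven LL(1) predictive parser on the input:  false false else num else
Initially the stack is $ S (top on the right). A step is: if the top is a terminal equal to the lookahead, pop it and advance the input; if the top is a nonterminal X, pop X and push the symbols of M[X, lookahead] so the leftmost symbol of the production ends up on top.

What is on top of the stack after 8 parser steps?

step 1: stack=$ S  input=false false else num else $  — expand S ::= R false Q
step 2: stack=$ Q false R  input=false false else num else $  — expand R ::= λ
step 3: stack=$ Q false  input=false false else num else $  — match false
step 4: stack=$ Q  input=false else num else $  — expand Q ::= false R num else
step 5: stack=$ else num R false  input=false else num else $  — match false
step 6: stack=$ else num R  input=else num else $  — expand R ::= else
step 7: stack=$ else num else  input=else num else $  — match else
step 8: stack=$ else num  input=num else $  — match num
Stack after step 8: $ else (top = else).

else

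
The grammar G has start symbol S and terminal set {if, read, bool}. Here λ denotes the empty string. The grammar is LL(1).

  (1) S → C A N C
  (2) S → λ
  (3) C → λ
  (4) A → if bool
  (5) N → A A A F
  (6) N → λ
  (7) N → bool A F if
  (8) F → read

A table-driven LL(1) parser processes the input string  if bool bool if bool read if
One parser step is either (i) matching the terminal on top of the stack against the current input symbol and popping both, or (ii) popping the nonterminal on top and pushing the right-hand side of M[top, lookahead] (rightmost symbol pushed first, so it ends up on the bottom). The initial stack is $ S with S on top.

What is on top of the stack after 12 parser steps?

      Stack             Input                           Action
   1  $ S               if bool bool if bool read if $  expand S → C A N C
   2  $ C N A C         if bool bool if bool read if $  expand C → λ
   3  $ C N A           if bool bool if bool read if $  expand A → if bool
   4  $ C N bool if     if bool bool if bool read if $  match if
   5  $ C N bool        bool bool if bool read if $     match bool
   6  $ C N             bool if bool read if $          expand N → bool A F if
   7  $ C if F A bool   bool if bool read if $          match bool
   8  $ C if F A        if bool read if $               expand A → if bool
   9  $ C if F bool if  if bool read if $               match if
  10  $ C if F bool     bool read if $                  match bool
  11  $ C if F          read if $                       expand F → read
  12  $ C if read       read if $                       match read
Stack after step 12: $ C if (top = if).

if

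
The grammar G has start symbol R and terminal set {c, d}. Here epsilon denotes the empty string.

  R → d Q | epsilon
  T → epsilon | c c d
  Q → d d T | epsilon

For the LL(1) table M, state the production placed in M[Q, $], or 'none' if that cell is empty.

Q → epsilon

FIRST(R) = {epsilon, d}
FIRST(T) = {epsilon, c}
FIRST(Q) = {epsilon, d}
FOLLOW(R) includes $ since R is the start symbol.
FOLLOW(R): R appears on no right-hand side. Thus FOLLOW(R) = {$}.
FOLLOW(Q): in R→d Q, the suffix after Q is empty, so FOLLOW(Q) ⊇ FOLLOW(R) = {$}. Thus FOLLOW(Q) = {$}.
For Q → d d T: FIRST(d d T) = {d}, so it goes in M[Q, t] for t ∈ {d}.
For Q → epsilon: FIRST(epsilon) = {epsilon}, so it goes in M[Q, t] for t ∈ {}; since epsilon ∈ FIRST, also for every t ∈ FOLLOW(Q) = {$}.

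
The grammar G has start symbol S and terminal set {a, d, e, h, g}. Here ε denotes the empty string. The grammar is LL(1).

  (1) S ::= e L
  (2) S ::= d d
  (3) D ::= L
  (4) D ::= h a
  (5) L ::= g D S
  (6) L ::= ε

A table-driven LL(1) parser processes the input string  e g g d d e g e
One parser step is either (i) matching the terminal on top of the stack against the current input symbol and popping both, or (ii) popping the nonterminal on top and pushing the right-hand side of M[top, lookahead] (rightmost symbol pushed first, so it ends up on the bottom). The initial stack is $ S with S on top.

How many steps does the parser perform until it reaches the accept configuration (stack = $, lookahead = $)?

      Stack      Input              Action
   1  $ S        e g g d d e g e $  expand S ::= e L
   2  $ L e      e g g d d e g e $  match e
   3  $ L        g g d d e g e $    expand L ::= g D S
   4  $ S D g    g g d d e g e $    match g
   5  $ S D      g d d e g e $      expand D ::= L
   6  $ S L      g d d e g e $      expand L ::= g D S
   7  $ S S D g  g d d e g e $      match g
   8  $ S S D    d d e g e $        expand D ::= L
   9  $ S S L    d d e g e $        expand L ::= ε
  10  $ S S      d d e g e $        expand S ::= d d
  11  $ S d d    d d e g e $        match d
  12  $ S d      d e g e $          match d
  13  $ S        e g e $            expand S ::= e L
  14  $ L e      e g e $            match e
  15  $ L        g e $              expand L ::= g D S
  16  $ S D g    g e $              match g
  17  $ S D      e $                expand D ::= L
  18  $ S L      e $                expand L ::= ε
  19  $ S        e $                expand S ::= e L
  20  $ L e      e $                match e
  21  $ L        $                  expand L ::= ε
Accept reached after 21 steps.

21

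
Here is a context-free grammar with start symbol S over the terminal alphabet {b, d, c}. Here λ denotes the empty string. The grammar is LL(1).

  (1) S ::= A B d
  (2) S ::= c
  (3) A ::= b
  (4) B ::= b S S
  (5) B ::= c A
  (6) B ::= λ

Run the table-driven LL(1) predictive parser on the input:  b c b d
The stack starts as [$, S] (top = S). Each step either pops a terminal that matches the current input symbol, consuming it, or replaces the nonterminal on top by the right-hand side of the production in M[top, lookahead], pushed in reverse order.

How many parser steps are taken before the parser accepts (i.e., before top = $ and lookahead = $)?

     Stack    Input      Action
  1  $ S      b c b d $  expand S ::= A B d
  2  $ d B A  b c b d $  expand A ::= b
  3  $ d B b  b c b d $  match b
  4  $ d B    c b d $    expand B ::= c A
  5  $ d A c  c b d $    match c
  6  $ d A    b d $      expand A ::= b
  7  $ d b    b d $      match b
  8  $ d      d $        match d
Accept reached after 8 steps.

8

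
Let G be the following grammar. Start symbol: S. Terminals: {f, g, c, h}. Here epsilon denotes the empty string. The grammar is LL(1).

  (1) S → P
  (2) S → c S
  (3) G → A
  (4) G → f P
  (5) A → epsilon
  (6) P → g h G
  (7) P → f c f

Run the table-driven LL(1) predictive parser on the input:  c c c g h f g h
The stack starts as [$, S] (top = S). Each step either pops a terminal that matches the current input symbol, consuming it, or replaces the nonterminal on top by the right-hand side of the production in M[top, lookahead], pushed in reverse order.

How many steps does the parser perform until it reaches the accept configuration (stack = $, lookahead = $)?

step 1: stack=$ S  input=c c c g h f g h $  — expand S → c S
step 2: stack=$ S c  input=c c c g h f g h $  — match c
step 3: stack=$ S  input=c c g h f g h $  — expand S → c S
step 4: stack=$ S c  input=c c g h f g h $  — match c
step 5: stack=$ S  input=c g h f g h $  — expand S → c S
step 6: stack=$ S c  input=c g h f g h $  — match c
step 7: stack=$ S  input=g h f g h $  — expand S → P
step 8: stack=$ P  input=g h f g h $  — expand P → g h G
step 9: stack=$ G h g  input=g h f g h $  — match g
step 10: stack=$ G h  input=h f g h $  — match h
step 11: stack=$ G  input=f g h $  — expand G → f P
step 12: stack=$ P f  input=f g h $  — match f
step 13: stack=$ P  input=g h $  — expand P → g h G
step 14: stack=$ G h g  input=g h $  — match g
step 15: stack=$ G h  input=h $  — match h
step 16: stack=$ G  input=$  — expand G → A
step 17: stack=$ A  input=$  — expand A → epsilon
Accept reached after 17 steps.

17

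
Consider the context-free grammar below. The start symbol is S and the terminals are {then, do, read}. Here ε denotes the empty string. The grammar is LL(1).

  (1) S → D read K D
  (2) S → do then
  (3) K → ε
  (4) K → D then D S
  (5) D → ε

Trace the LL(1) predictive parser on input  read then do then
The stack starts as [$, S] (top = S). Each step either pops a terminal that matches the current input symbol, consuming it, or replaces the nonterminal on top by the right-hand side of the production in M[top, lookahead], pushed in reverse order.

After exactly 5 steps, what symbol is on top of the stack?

then

     Stack           Input                Action
  1  $ S             read then do then $  expand S → D read K D
  2  $ D K read D    read then do then $  expand D → ε
  3  $ D K read      read then do then $  match read
  4  $ D K           then do then $       expand K → D then D S
  5  $ D S D then D  then do then $       expand D → ε
Stack after step 5: $ D S D then (top = then).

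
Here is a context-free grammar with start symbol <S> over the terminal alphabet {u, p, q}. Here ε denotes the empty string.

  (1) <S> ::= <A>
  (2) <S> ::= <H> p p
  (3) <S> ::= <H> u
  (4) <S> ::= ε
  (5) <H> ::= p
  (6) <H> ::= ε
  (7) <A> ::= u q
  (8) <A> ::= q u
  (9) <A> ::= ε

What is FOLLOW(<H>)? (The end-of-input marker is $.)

FIRST(<H>) = {ε, p}
FIRST(<A>) = {ε, q, u}
FIRST(<S>) = {ε, p, q, u}  (via <A>, <H> p p, <H> u)
FOLLOW(<S>) includes $ since <S> is the start symbol.
FOLLOW(<S>): <S> appears on no right-hand side. Thus FOLLOW(<S>) = {$}.
FOLLOW(<H>): in <S>::=<H> p p, <H> is followed by p p with FIRST {p}; in <S>::=<H> u, <H> is followed by u with FIRST {u}. Thus FOLLOW(<H>) = {p, u}.
FOLLOW(<A>): in <S>::=<A>, the suffix after <A> is empty, so FOLLOW(<A>) ⊇ FOLLOW(<S>) = {$}. Thus FOLLOW(<A>) = {$}.

{p, u}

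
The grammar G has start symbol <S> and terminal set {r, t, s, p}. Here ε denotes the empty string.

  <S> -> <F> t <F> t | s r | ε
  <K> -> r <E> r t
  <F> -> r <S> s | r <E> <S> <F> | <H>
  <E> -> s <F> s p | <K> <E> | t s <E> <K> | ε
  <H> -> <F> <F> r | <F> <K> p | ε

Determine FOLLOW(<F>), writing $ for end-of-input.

FIRST(<K>): from <K>->r <E> r t we get {r}. So FIRST(<K>) = {r}.
FIRST(<E>): from <E>->s <F> s p we get {s}; from <E>-><K> <E> we get {r}; from <E>->t s <E> <K> we get {t}; from <E>->ε we get {ε}. So FIRST(<E>) = {ε, r, s, t}.
FIRST(<S>): from <S>-><F> t <F> t we get {r, t}; from <S>->s r we get {s}; from <S>->ε we get {ε}. So FIRST(<S>) = {ε, r, s, t}.
FIRST(<F>): from <F>->r <S> s we get {r}; from <F>->r <E> <S> <F> we get {r}; from <F>-><H> we get {ε, r}. So FIRST(<F>) = {ε, r}.
FIRST(<H>): from <H>-><F> <F> r we get {r}; from <H>-><F> <K> p we get {r}; from <H>->ε we get {ε}. So FIRST(<H>) = {ε, r}.
FOLLOW(<S>) includes $ since <S> is the start symbol.
FOLLOW(<F>): in <S>-><F> t <F> t (occurrence 1), <F> is followed by t <F> t with FIRST {t}; in <S>-><F> t <F> t (occurrence 2), <F> is followed by t with FIRST {t}; in <F>->r <E> <S> <F>, the suffix after <F> is empty (adds nothing new); in <E>->s <F> s p, <F> is followed by s p with FIRST {s}; in <H>-><F> <F> r (occurrence 1), <F> is followed by <F> r with FIRST {r}; in <H>-><F> <F> r (occurrence 2), <F> is followed by r with FIRST {r}; in <H>-><F> <K> p, <F> is followed by <K> p with FIRST {r}. Thus FOLLOW(<F>) = {r, s, t}.
FOLLOW(<S>): in <F>->r <S> s, <S> is followed by s with FIRST {s}; in <F>->r <E> <S> <F>, <S> is followed by <F> with FIRST {ε, r}; in <F>->r <E> <S> <F>, the suffix after <S> is nullable, so FOLLOW(<S>) ⊇ FOLLOW(<F>) = {r, s, t}. Thus FOLLOW(<S>) = {$, r, s, t}.
FOLLOW(<E>): in <K>->r <E> r t, <E> is followed by r t with FIRST {r}; in <F>->r <E> <S> <F>, <E> is followed by <S> <F> with FIRST {ε, r, s, t}; in <F>->r <E> <S> <F>, the suffix after <E> is nullable, so FOLLOW(<E>) ⊇ FOLLOW(<F>) = {r, s, t}; in <E>-><K> <E>, the suffix after <E> is empty (adds nothing new); in <E>->t s <E> <K>, <E> is followed by <K> with FIRST {r}. Thus FOLLOW(<E>) = {r, s, t}.
FOLLOW(<K>): in <E>-><K> <E>, <K> is followed by <E> with FIRST {ε, r, s, t}; in <E>-><K> <E>, the suffix after <K> is nullable, so FOLLOW(<K>) ⊇ FOLLOW(<E>) = {r, s, t}; in <E>->t s <E> <K>, the suffix after <K> is empty, so FOLLOW(<K>) ⊇ FOLLOW(<E>) = {r, s, t}; in <H>-><F> <K> p, <K> is followed by p with FIRST {p}. Thus FOLLOW(<K>) = {p, r, s, t}.
FOLLOW(<H>): in <F>-><H>, the suffix after <H> is empty, so FOLLOW(<H>) ⊇ FOLLOW(<F>) = {r, s, t}. Thus FOLLOW(<H>) = {r, s, t}.

{r, s, t}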